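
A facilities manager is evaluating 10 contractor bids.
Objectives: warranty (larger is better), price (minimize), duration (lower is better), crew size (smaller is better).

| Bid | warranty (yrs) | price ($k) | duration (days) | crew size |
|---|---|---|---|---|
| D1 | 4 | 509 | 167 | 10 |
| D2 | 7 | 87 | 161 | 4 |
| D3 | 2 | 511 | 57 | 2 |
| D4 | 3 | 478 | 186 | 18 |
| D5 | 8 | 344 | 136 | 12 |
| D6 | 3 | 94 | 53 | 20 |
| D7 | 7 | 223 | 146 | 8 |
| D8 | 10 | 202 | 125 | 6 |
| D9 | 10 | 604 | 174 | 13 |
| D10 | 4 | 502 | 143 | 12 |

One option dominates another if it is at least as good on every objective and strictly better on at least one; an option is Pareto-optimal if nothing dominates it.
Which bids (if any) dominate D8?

D1: worse on warranty (4 vs 10).
D2: worse on warranty (7 vs 10).
D3: worse on warranty (2 vs 10).
D4: worse on warranty (3 vs 10).
D5: worse on warranty (8 vs 10).
D6: worse on warranty (3 vs 10).
D7: worse on warranty (7 vs 10).
D9: worse on price (604 vs 202).
D10: worse on warranty (4 vs 10).
No option dominates D8.

none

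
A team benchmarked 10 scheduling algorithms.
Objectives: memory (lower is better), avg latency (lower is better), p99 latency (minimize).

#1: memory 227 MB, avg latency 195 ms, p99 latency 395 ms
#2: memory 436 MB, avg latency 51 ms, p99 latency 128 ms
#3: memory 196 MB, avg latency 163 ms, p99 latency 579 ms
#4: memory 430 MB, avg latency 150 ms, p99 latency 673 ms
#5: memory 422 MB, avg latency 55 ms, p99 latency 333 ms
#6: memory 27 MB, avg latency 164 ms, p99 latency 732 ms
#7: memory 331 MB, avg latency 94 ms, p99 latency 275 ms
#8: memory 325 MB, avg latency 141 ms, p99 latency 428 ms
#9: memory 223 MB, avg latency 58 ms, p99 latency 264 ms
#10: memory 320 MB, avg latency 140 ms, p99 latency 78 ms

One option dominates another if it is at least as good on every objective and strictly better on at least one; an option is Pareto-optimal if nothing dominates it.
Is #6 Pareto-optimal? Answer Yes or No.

Yes

#1: worse on memory (227 vs 27).
#2: worse on memory (436 vs 27).
#3: worse on memory (196 vs 27).
#4: worse on memory (430 vs 27).
#5: worse on memory (422 vs 27).
#7: worse on memory (331 vs 27).
#8: worse on memory (325 vs 27).
#9: worse on memory (223 vs 27).
#10: worse on memory (320 vs 27).
No option is at least as good as #6 on every objective and strictly better on one.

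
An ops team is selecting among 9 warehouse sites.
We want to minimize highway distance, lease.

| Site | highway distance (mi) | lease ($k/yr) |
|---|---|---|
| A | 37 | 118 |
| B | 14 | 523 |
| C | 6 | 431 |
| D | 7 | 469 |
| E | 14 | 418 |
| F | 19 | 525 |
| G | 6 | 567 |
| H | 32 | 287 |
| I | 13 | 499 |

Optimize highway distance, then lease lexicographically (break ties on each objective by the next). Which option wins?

C

First minimize highway distance: best is 6, kept {C, G}.
Then minimize lease: best is 431, kept {C}.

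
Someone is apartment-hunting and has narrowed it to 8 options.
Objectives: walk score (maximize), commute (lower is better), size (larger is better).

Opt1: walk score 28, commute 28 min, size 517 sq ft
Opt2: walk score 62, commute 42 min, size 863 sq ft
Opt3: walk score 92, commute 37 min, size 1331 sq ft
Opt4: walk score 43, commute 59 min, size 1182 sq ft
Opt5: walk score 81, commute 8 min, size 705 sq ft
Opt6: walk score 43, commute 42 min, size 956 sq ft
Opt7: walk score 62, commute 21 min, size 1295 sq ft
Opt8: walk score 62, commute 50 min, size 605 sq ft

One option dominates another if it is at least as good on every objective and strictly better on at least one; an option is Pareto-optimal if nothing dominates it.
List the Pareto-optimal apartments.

Opt3, Opt5, Opt7

Opt1: dominated by Opt5 (walk score 81≥28, commute 8≤28, size 705≥517).
Opt2: dominated by Opt3 (walk score 92≥62, commute 37≤42, size 1331≥863).
Opt3: not dominated (best walk score).
Opt4: dominated by Opt3 (walk score 92≥43, commute 37≤59, size 1331≥1182).
Opt5: not dominated (best commute).
Opt6: dominated by Opt3 (walk score 92≥43, commute 37≤42, size 1331≥956).
Opt7: not dominated.
Opt8: dominated by Opt2 (walk score 62≥62, commute 42≤50, size 863≥605).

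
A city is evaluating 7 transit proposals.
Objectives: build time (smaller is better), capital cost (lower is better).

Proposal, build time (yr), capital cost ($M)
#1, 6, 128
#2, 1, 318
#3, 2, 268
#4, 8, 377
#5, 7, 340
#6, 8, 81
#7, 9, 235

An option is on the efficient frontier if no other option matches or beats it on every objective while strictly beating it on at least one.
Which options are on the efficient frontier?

#1, #2, #3, #6

#1: not dominated.
#2: not dominated (best build time).
#3: not dominated.
#4: dominated by #1 (build time 6≤8, capital cost 128≤377).
#5: dominated by #1 (build time 6≤7, capital cost 128≤340).
#6: not dominated (best capital cost).
#7: dominated by #1 (build time 6≤9, capital cost 128≤235).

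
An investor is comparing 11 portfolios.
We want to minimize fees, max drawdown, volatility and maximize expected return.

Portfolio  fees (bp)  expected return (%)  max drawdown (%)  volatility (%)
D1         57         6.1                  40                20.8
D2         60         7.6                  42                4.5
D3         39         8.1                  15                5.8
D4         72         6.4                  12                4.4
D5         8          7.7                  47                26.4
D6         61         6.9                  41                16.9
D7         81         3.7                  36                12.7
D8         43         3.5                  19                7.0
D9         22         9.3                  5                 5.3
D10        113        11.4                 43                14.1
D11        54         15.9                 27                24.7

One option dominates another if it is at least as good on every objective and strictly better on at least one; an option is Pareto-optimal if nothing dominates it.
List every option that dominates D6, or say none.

D3: fees 39≤61, expected return 8.1≥6.9, max drawdown 15≤41, volatility 5.8≤16.9 — dominates D6.
D9: fees 22≤61, expected return 9.3≥6.9, max drawdown 5≤41, volatility 5.3≤16.9 — dominates D6.
Others (D1, D2, D4, D5, D7, D8, D10, D11) are each worse than D6 on at least one objective.

D3, D9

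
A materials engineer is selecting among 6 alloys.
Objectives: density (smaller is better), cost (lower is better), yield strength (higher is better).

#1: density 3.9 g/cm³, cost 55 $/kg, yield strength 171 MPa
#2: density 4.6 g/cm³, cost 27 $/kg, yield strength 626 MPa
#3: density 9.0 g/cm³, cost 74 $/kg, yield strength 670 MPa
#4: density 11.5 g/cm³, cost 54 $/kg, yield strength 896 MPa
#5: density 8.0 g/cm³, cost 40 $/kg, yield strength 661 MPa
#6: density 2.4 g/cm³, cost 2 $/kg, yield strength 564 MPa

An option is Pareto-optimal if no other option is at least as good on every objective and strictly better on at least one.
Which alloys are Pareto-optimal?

#2, #3, #4, #5, #6

#1: dominated by #6 (density 2.4≤3.9, cost 2≤55, yield strength 564≥171).
#2: not dominated.
#3: not dominated.
#4: not dominated (best yield strength).
#5: not dominated.
#6: not dominated (best density).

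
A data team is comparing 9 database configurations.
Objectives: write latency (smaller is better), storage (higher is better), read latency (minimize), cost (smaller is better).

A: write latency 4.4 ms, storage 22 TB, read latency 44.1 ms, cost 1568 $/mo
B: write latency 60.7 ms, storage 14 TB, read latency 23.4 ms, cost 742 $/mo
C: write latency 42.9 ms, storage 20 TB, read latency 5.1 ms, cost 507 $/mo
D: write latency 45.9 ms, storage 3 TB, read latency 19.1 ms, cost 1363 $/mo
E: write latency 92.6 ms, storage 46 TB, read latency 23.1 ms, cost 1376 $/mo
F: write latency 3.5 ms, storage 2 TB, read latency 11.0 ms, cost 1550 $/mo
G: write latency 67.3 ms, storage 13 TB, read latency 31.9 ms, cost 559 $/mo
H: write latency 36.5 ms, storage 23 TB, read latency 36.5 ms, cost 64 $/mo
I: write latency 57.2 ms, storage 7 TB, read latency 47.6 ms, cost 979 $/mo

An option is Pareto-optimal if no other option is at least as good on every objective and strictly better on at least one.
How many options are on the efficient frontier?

5

A: not dominated.
B: dominated by C (write latency 42.9≤60.7, storage 20≥14, read latency 5.1≤23.4, cost 507≤742).
C: not dominated (best read latency).
D: dominated by C (write latency 42.9≤45.9, storage 20≥3, read latency 5.1≤19.1, cost 507≤1363).
E: not dominated (best storage).
F: not dominated (best write latency).
G: dominated by C (write latency 42.9≤67.3, storage 20≥13, read latency 5.1≤31.9, cost 507≤559).
H: not dominated (best cost).
I: dominated by C (write latency 42.9≤57.2, storage 20≥7, read latency 5.1≤47.6, cost 507≤979).
Pareto-optimal: A, C, E, F, H → 5.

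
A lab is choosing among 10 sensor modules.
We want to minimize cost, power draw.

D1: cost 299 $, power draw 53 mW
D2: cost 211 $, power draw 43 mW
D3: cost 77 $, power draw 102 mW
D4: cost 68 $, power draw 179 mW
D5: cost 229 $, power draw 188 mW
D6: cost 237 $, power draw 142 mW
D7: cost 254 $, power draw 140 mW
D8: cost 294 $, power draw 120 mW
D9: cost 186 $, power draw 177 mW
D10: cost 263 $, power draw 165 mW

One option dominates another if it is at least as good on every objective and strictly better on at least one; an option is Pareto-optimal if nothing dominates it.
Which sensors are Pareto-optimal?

D1: dominated by D2 (cost 211≤299, power draw 43≤53).
D2: not dominated (best power draw).
D3: not dominated.
D4: not dominated (best cost).
D5: dominated by D2 (cost 211≤229, power draw 43≤188).
D6: dominated by D2 (cost 211≤237, power draw 43≤142).
D7: dominated by D2 (cost 211≤254, power draw 43≤140).
D8: dominated by D2 (cost 211≤294, power draw 43≤120).
D9: dominated by D3 (cost 77≤186, power draw 102≤177).
D10: dominated by D2 (cost 211≤263, power draw 43≤165).

D2, D3, D4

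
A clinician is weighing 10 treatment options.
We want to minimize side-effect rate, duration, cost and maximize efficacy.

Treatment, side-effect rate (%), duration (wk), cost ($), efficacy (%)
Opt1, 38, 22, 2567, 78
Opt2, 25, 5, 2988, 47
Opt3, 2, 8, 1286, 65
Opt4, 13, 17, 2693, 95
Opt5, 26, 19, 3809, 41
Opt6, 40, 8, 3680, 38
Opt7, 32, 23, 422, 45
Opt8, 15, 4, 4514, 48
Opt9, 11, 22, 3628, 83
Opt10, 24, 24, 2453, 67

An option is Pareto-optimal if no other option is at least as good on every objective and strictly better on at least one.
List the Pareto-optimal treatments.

Opt1: not dominated.
Opt2: not dominated.
Opt3: not dominated (best side-effect rate).
Opt4: not dominated (best efficacy).
Opt5: dominated by Opt2 (side-effect rate 25≤26, duration 5≤19, cost 2988≤3809, efficacy 47≥41).
Opt6: dominated by Opt2 (side-effect rate 25≤40, duration 5≤8, cost 2988≤3680, efficacy 47≥38).
Opt7: not dominated (best cost).
Opt8: not dominated (best duration).
Opt9: not dominated.
Opt10: not dominated.

Opt1, Opt2, Opt3, Opt4, Opt7, Opt8, Opt9, Opt10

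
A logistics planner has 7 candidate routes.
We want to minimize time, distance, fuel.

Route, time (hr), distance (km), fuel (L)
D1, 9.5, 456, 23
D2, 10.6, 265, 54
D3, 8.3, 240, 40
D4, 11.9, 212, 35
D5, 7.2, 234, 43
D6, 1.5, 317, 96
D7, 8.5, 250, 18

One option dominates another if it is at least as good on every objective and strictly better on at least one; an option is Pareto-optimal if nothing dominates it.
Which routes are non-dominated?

D3, D4, D5, D6, D7

D1: dominated by D7 (time 8.5≤9.5, distance 250≤456, fuel 18≤23).
D2: dominated by D3 (time 8.3≤10.6, distance 240≤265, fuel 40≤54).
D3: not dominated.
D4: not dominated (best distance).
D5: not dominated.
D6: not dominated (best time).
D7: not dominated (best fuel).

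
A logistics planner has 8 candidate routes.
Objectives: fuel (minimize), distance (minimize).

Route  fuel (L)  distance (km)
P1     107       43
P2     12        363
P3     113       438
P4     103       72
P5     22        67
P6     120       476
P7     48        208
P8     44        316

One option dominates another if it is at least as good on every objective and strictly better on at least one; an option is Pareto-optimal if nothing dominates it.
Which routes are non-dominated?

P1, P2, P5

P1: not dominated (best distance).
P2: not dominated (best fuel).
P3: dominated by P1 (fuel 107≤113, distance 43≤438).
P4: dominated by P5 (fuel 22≤103, distance 67≤72).
P5: not dominated.
P6: dominated by P1 (fuel 107≤120, distance 43≤476).
P7: dominated by P5 (fuel 22≤48, distance 67≤208).
P8: dominated by P5 (fuel 22≤44, distance 67≤316).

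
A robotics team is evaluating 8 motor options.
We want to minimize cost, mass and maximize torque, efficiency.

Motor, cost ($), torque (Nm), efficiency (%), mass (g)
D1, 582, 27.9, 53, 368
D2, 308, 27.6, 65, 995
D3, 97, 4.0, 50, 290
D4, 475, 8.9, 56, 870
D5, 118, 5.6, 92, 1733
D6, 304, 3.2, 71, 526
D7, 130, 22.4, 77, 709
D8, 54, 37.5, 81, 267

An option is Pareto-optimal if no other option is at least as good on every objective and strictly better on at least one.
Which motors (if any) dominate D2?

D8

D8: cost 54≤308, torque 37.5≥27.6, efficiency 81≥65, mass 267≤995 — dominates D2.
Others (D1, D3, D4, D5, D6, D7) are each worse than D2 on at least one objective.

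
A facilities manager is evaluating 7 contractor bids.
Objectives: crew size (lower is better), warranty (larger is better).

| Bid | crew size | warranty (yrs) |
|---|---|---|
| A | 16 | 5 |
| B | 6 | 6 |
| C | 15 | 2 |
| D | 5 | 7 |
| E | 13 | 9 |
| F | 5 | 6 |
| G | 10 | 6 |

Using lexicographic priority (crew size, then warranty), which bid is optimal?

D

First minimize crew size: best is 5, kept {D, F}.
Then maximize warranty: best is 7, kept {D}.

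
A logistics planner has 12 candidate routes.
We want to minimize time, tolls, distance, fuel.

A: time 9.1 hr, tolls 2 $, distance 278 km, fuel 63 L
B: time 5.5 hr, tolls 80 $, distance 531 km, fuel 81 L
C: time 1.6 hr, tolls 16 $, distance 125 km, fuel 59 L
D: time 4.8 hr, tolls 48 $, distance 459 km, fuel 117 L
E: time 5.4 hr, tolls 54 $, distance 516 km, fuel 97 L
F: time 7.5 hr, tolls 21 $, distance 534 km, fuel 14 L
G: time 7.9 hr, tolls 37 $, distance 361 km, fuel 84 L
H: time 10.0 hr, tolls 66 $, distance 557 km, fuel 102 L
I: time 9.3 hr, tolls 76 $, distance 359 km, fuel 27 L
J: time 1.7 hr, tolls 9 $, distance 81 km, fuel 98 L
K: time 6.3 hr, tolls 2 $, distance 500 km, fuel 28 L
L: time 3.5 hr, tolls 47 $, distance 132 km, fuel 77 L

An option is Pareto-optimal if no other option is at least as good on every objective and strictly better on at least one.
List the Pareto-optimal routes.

A, C, F, I, J, K

A: not dominated.
B: dominated by C (time 1.6≤5.5, tolls 16≤80, distance 125≤531, fuel 59≤81).
C: not dominated (best time).
D: dominated by C (time 1.6≤4.8, tolls 16≤48, distance 125≤459, fuel 59≤117).
E: dominated by C (time 1.6≤5.4, tolls 16≤54, distance 125≤516, fuel 59≤97).
F: not dominated (best fuel).
G: dominated by C (time 1.6≤7.9, tolls 16≤37, distance 125≤361, fuel 59≤84).
H: dominated by A (time 9.1≤10.0, tolls 2≤66, distance 278≤557, fuel 63≤102).
I: not dominated.
J: not dominated (best distance).
K: not dominated.
L: dominated by C (time 1.6≤3.5, tolls 16≤47, distance 125≤132, fuel 59≤77).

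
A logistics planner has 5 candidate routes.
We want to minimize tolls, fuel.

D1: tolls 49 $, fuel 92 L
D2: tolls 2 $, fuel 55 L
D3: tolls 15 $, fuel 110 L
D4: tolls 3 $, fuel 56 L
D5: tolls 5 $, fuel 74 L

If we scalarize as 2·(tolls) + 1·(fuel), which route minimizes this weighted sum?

D2

D1: 2·49 + 1·92 = 190
D2: 2·2 + 1·55 = 59
D3: 2·15 + 1·110 = 140
D4: 2·3 + 1·56 = 62
D5: 2·5 + 1·74 = 84
Lowest: D2 at 59.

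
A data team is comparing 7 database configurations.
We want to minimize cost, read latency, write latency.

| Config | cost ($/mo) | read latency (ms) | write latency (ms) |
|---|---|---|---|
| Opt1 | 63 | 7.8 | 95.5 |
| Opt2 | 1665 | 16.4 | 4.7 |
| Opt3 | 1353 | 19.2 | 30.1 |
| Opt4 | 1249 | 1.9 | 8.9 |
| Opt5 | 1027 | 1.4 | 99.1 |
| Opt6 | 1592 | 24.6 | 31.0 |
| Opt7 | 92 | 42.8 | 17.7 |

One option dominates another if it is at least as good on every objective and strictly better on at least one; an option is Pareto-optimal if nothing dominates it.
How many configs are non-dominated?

5

Opt1: not dominated (best cost).
Opt2: not dominated (best write latency).
Opt3: dominated by Opt4 (cost 1249≤1353, read latency 1.9≤19.2, write latency 8.9≤30.1).
Opt4: not dominated.
Opt5: not dominated (best read latency).
Opt6: dominated by Opt3 (cost 1353≤1592, read latency 19.2≤24.6, write latency 30.1≤31.0).
Opt7: not dominated.
Pareto-optimal: Opt1, Opt2, Opt4, Opt5, Opt7 → 5.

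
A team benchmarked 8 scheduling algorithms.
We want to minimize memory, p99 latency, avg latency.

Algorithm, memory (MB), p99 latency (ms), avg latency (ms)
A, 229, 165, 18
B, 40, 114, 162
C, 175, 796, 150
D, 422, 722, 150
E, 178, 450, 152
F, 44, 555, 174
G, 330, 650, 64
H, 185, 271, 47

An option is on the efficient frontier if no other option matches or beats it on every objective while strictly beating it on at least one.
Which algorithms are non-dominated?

A: not dominated (best avg latency).
B: not dominated (best memory).
C: not dominated.
D: dominated by A (memory 229≤422, p99 latency 165≤722, avg latency 18≤150).
E: not dominated.
F: dominated by B (memory 40≤44, p99 latency 114≤555, avg latency 162≤174).
G: dominated by A (memory 229≤330, p99 latency 165≤650, avg latency 18≤64).
H: not dominated.

A, B, C, E, H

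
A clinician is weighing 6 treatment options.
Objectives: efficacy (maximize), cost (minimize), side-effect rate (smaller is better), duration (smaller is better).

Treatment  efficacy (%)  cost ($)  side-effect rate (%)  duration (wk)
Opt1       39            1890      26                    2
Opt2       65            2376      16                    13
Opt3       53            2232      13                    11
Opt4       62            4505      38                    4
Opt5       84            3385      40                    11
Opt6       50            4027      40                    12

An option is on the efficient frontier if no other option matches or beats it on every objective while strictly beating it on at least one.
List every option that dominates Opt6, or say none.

Opt3: efficacy 53≥50, cost 2232≤4027, side-effect rate 13≤40, duration 11≤12 — dominates Opt6.
Opt5: efficacy 84≥50, cost 3385≤4027, side-effect rate 40≤40, duration 11≤12 — dominates Opt6.
Others (Opt1, Opt2, Opt4) are each worse than Opt6 on at least one objective.

Opt3, Opt5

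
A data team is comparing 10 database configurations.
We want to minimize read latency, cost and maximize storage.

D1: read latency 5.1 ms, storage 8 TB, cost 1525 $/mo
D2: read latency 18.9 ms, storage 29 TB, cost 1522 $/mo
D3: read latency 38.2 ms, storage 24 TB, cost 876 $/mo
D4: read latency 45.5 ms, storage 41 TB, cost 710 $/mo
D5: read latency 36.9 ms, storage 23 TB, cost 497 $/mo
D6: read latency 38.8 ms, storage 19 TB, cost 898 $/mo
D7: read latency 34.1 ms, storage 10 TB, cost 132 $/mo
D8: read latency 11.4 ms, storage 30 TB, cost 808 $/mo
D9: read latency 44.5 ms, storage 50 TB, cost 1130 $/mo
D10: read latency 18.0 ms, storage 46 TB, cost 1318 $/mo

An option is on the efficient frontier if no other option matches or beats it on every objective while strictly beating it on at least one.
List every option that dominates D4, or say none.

D1: worse on storage (8 vs 41).
D2: worse on storage (29 vs 41).
D3: worse on storage (24 vs 41).
D5: worse on storage (23 vs 41).
D6: worse on storage (19 vs 41).
D7: worse on storage (10 vs 41).
D8: worse on storage (30 vs 41).
D9: worse on cost (1130 vs 710).
D10: worse on cost (1318 vs 710).
No option dominates D4.

none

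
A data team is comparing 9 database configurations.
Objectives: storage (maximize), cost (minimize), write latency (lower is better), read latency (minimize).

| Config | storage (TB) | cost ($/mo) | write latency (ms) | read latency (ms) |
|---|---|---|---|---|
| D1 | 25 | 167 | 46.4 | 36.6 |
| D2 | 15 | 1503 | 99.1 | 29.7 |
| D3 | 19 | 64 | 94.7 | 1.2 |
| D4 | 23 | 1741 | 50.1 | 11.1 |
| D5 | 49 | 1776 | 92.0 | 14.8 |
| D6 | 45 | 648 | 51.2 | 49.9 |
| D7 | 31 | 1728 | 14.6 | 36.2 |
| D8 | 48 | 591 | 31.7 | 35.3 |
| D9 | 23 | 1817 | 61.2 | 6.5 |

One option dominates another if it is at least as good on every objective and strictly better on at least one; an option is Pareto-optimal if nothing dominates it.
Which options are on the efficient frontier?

D1, D3, D4, D5, D7, D8, D9

D1: not dominated.
D2: dominated by D3 (storage 19≥15, cost 64≤1503, write latency 94.7≤99.1, read latency 1.2≤29.7).
D3: not dominated (best cost).
D4: not dominated.
D5: not dominated (best storage).
D6: dominated by D8 (storage 48≥45, cost 591≤648, write latency 31.7≤51.2, read latency 35.3≤49.9).
D7: not dominated (best write latency).
D8: not dominated.
D9: not dominated.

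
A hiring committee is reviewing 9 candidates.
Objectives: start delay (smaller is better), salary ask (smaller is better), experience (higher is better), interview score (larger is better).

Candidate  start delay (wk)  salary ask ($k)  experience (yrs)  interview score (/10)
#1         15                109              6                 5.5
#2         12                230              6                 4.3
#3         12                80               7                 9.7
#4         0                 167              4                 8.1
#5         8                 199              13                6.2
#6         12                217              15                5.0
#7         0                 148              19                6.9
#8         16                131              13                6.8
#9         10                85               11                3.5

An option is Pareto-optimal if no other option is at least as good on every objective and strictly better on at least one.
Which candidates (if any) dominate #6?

#7: start delay 0≤12, salary ask 148≤217, experience 19≥15, interview score 6.9≥5.0 — dominates #6.
Others (#1, #2, #3, #4, #5, #8, #9) are each worse than #6 on at least one objective.

#7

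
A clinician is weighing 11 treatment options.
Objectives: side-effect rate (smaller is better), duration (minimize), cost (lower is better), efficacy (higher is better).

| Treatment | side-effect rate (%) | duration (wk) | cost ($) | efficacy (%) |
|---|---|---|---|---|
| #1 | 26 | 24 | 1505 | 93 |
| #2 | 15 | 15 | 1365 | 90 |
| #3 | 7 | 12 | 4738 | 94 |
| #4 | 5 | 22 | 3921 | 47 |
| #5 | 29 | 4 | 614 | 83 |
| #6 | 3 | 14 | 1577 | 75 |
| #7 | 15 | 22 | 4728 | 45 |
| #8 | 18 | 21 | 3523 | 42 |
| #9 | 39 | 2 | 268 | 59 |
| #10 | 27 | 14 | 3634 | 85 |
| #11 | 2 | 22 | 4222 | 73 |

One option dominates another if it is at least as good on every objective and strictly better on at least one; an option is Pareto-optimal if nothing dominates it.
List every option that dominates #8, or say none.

#2, #6

#2: side-effect rate 15≤18, duration 15≤21, cost 1365≤3523, efficacy 90≥42 — dominates #8.
#6: side-effect rate 3≤18, duration 14≤21, cost 1577≤3523, efficacy 75≥42 — dominates #8.
Others (#1, #3, #4, #5, #7, #9, #10, #11) are each worse than #8 on at least one objective.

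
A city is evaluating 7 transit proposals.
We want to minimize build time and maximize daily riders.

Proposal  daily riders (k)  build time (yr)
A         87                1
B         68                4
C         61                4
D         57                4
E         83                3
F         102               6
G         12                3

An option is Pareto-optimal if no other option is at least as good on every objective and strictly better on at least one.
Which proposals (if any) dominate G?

A: daily riders 87≥12, build time 1≤3 — dominates G.
E: daily riders 83≥12, build time 3≤3 — dominates G.
Others (B, C, D, F) are each worse than G on at least one objective.

A, E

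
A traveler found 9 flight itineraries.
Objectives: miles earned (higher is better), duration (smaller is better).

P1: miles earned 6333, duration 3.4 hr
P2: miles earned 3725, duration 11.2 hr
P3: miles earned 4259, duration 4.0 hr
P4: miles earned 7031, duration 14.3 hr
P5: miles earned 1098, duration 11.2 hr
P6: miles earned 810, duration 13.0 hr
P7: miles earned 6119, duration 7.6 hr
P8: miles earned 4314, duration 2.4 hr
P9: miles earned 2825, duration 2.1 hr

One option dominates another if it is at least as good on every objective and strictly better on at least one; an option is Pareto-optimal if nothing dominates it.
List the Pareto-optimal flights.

P1: not dominated.
P2: dominated by P1 (miles earned 6333≥3725, duration 3.4≤11.2).
P3: dominated by P1 (miles earned 6333≥4259, duration 3.4≤4.0).
P4: not dominated (best miles earned).
P5: dominated by P1 (miles earned 6333≥1098, duration 3.4≤11.2).
P6: dominated by P1 (miles earned 6333≥810, duration 3.4≤13.0).
P7: dominated by P1 (miles earned 6333≥6119, duration 3.4≤7.6).
P8: not dominated.
P9: not dominated (best duration).

P1, P4, P8, P9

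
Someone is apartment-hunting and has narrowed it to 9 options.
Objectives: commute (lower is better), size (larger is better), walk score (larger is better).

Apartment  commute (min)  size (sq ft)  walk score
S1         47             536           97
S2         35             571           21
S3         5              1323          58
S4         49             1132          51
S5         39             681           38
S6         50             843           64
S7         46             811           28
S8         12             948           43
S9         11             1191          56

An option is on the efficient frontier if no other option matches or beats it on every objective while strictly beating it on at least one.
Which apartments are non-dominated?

S1: not dominated (best walk score).
S2: dominated by S3 (commute 5≤35, size 1323≥571, walk score 58≥21).
S3: not dominated (best commute).
S4: dominated by S3 (commute 5≤49, size 1323≥1132, walk score 58≥51).
S5: dominated by S3 (commute 5≤39, size 1323≥681, walk score 58≥38).
S6: not dominated.
S7: dominated by S3 (commute 5≤46, size 1323≥811, walk score 58≥28).
S8: dominated by S3 (commute 5≤12, size 1323≥948, walk score 58≥43).
S9: dominated by S3 (commute 5≤11, size 1323≥1191, walk score 58≥56).

S1, S3, S6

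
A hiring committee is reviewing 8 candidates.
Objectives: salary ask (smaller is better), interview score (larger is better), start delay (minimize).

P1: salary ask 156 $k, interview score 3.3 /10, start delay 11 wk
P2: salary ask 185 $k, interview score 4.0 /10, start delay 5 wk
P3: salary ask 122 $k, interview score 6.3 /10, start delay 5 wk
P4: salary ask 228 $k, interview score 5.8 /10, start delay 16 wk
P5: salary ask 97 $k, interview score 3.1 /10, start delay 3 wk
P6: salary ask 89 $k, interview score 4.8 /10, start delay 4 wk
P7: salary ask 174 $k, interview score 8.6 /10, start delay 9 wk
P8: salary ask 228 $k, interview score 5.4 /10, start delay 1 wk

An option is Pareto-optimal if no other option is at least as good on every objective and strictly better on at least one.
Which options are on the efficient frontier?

P3, P5, P6, P7, P8

P1: dominated by P3 (salary ask 122≤156, interview score 6.3≥3.3, start delay 5≤11).
P2: dominated by P3 (salary ask 122≤185, interview score 6.3≥4.0, start delay 5≤5).
P3: not dominated.
P4: dominated by P3 (salary ask 122≤228, interview score 6.3≥5.8, start delay 5≤16).
P5: not dominated.
P6: not dominated (best salary ask).
P7: not dominated (best interview score).
P8: not dominated (best start delay).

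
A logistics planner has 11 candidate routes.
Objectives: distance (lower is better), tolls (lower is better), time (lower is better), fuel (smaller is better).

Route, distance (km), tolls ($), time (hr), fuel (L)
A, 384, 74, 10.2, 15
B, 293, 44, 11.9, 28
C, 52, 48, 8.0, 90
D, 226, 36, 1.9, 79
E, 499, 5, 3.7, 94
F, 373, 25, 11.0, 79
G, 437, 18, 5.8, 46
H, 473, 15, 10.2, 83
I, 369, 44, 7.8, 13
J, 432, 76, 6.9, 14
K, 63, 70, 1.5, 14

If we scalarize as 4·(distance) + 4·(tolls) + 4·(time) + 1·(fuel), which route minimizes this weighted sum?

A: 4·384 + 4·74 + 4·10.2 + 1·15 = 1887.8
B: 4·293 + 4·44 + 4·11.9 + 1·28 = 1423.6
C: 4·52 + 4·48 + 4·8.0 + 1·90 = 522.0
D: 4·226 + 4·36 + 4·1.9 + 1·79 = 1134.6
E: 4·499 + 4·5 + 4·3.7 + 1·94 = 2124.8
F: 4·373 + 4·25 + 4·11.0 + 1·79 = 1715.0
G: 4·437 + 4·18 + 4·5.8 + 1·46 = 1889.2
H: 4·473 + 4·15 + 4·10.2 + 1·83 = 2075.8
I: 4·369 + 4·44 + 4·7.8 + 1·13 = 1696.2
J: 4·432 + 4·76 + 4·6.9 + 1·14 = 2073.6
K: 4·63 + 4·70 + 4·1.5 + 1·14 = 552.0
Lowest: C at 522.0.

C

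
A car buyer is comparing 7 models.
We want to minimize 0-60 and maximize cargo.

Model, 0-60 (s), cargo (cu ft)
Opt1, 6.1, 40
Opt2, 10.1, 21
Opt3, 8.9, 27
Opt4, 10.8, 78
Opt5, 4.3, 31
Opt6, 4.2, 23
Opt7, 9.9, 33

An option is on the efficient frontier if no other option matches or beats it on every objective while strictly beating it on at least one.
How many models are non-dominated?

Opt1: not dominated.
Opt2: dominated by Opt1 (0-60 6.1≤10.1, cargo 40≥21).
Opt3: dominated by Opt1 (0-60 6.1≤8.9, cargo 40≥27).
Opt4: not dominated (best cargo).
Opt5: not dominated.
Opt6: not dominated (best 0-60).
Opt7: dominated by Opt1 (0-60 6.1≤9.9, cargo 40≥33).
Pareto-optimal: Opt1, Opt4, Opt5, Opt6 → 4.

4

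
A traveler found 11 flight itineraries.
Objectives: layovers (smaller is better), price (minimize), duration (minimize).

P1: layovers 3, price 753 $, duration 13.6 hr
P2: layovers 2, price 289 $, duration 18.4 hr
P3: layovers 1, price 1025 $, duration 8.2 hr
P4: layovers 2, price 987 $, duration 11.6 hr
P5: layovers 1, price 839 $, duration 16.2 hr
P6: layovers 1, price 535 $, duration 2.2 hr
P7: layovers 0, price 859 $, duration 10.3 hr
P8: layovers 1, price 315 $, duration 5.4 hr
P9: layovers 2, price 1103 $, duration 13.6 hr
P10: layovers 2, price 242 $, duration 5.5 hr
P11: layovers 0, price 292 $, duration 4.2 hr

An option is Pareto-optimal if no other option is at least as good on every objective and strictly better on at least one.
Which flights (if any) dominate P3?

P6: layovers 1≤1, price 535≤1025, duration 2.2≤8.2 — dominates P3.
P8: layovers 1≤1, price 315≤1025, duration 5.4≤8.2 — dominates P3.
P11: layovers 0≤1, price 292≤1025, duration 4.2≤8.2 — dominates P3.
Others (P1, P2, P4, P5, P7, P9, P10) are each worse than P3 on at least one objective.

P6, P8, P11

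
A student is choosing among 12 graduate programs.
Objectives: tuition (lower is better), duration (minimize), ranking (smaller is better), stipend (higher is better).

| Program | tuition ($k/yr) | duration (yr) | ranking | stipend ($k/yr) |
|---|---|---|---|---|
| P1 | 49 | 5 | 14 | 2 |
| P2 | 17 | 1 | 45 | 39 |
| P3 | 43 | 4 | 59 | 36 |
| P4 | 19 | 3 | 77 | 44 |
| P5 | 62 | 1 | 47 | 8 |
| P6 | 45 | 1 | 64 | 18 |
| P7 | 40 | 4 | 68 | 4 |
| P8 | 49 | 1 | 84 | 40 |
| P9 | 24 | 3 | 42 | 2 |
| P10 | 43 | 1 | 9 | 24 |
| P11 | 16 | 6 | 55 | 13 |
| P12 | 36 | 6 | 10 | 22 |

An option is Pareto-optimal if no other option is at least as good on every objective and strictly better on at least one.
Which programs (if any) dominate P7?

P2: tuition 17≤40, duration 1≤4, ranking 45≤68, stipend 39≥4 — dominates P7.
Others (P1, P3, P4, P5, P6, P8, P9, P10, P11, P12) are each worse than P7 on at least one objective.

P2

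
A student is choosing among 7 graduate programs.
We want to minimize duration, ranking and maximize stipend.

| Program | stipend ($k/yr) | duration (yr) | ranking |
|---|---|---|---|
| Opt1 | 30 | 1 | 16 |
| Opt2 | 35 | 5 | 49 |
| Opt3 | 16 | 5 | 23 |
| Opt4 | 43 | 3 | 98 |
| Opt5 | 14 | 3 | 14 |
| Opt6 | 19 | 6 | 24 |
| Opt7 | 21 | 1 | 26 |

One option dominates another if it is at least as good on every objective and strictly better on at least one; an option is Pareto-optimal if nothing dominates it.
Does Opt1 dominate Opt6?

Yes

Opt1 vs Opt6: stipend 30≥19, duration 1≤6, ranking 16≤24 — Opt1 is at least as good on every objective with at least one strict improvement.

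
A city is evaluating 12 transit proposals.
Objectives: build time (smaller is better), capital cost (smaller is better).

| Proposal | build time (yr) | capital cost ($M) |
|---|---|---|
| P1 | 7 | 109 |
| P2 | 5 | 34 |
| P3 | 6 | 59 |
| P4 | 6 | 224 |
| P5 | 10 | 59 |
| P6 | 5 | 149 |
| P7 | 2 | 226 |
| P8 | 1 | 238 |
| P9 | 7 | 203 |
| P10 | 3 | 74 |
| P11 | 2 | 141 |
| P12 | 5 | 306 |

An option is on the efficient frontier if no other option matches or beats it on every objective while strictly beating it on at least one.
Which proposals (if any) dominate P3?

P2: build time 5≤6, capital cost 34≤59 — dominates P3.
Others (P1, P4, P5, P6, P7, P8, P9, P10, P11, P12) are each worse than P3 on at least one objective.

P2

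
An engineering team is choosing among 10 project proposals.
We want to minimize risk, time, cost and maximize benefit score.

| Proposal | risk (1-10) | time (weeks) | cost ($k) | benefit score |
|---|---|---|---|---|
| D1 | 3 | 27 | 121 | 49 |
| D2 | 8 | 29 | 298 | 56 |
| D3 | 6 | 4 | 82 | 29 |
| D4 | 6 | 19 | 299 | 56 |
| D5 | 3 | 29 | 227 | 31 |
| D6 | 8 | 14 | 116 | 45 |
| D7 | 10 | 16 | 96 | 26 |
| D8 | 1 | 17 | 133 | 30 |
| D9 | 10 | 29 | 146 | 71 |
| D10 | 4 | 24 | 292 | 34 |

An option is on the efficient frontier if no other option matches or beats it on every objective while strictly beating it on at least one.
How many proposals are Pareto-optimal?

8

D1: not dominated.
D2: not dominated.
D3: not dominated (best time).
D4: not dominated.
D5: dominated by D1 (risk 3≤3, time 27≤29, cost 121≤227, benefit score 49≥31).
D6: not dominated.
D7: dominated by D3 (risk 6≤10, time 4≤16, cost 82≤96, benefit score 29≥26).
D8: not dominated (best risk).
D9: not dominated (best benefit score).
D10: not dominated.
Pareto-optimal: D1, D2, D3, D4, D6, D8, D9, D10 → 8.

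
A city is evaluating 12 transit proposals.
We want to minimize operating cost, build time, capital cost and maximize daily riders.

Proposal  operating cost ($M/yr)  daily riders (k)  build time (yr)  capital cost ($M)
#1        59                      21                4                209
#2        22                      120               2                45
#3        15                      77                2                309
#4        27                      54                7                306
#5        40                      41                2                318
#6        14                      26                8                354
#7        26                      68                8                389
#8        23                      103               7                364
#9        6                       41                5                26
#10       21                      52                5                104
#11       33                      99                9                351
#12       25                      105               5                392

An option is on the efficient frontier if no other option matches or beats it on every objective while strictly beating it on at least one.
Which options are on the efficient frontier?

#2, #3, #9, #10

#1: dominated by #2 (operating cost 22≤59, daily riders 120≥21, build time 2≤4, capital cost 45≤209).
#2: not dominated (best daily riders).
#3: not dominated.
#4: dominated by #2 (operating cost 22≤27, daily riders 120≥54, build time 2≤7, capital cost 45≤306).
#5: dominated by #2 (operating cost 22≤40, daily riders 120≥41, build time 2≤2, capital cost 45≤318).
#6: dominated by #9 (operating cost 6≤14, daily riders 41≥26, build time 5≤8, capital cost 26≤354).
#7: dominated by #2 (operating cost 22≤26, daily riders 120≥68, build time 2≤8, capital cost 45≤389).
#8: dominated by #2 (operating cost 22≤23, daily riders 120≥103, build time 2≤7, capital cost 45≤364).
#9: not dominated (best operating cost).
#10: not dominated.
#11: dominated by #2 (operating cost 22≤33, daily riders 120≥99, build time 2≤9, capital cost 45≤351).
#12: dominated by #2 (operating cost 22≤25, daily riders 120≥105, build time 2≤5, capital cost 45≤392).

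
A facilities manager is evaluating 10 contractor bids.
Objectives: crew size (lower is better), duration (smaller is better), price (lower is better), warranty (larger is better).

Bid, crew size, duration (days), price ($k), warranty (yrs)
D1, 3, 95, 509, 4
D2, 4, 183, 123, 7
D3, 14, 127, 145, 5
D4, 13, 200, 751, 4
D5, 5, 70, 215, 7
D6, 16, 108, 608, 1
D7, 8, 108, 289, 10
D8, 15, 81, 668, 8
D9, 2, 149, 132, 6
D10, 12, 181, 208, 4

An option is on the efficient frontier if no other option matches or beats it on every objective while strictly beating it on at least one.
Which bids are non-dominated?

D1, D2, D3, D5, D7, D8, D9

D1: not dominated.
D2: not dominated (best price).
D3: not dominated.
D4: dominated by D1 (crew size 3≤13, duration 95≤200, price 509≤751, warranty 4≥4).
D5: not dominated (best duration).
D6: dominated by D1 (crew size 3≤16, duration 95≤108, price 509≤608, warranty 4≥1).
D7: not dominated (best warranty).
D8: not dominated.
D9: not dominated (best crew size).
D10: dominated by D9 (crew size 2≤12, duration 149≤181, price 132≤208, warranty 6≥4).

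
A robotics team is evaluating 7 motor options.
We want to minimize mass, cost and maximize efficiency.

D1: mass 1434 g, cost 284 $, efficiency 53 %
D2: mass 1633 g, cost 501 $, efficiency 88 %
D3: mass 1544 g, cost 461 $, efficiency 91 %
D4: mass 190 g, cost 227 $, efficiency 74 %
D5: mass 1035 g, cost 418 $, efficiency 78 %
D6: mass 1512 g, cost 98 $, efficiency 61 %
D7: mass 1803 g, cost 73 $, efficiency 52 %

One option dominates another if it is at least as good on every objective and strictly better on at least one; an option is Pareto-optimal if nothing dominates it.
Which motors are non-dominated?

D3, D4, D5, D6, D7

D1: dominated by D4 (mass 190≤1434, cost 227≤284, efficiency 74≥53).
D2: dominated by D3 (mass 1544≤1633, cost 461≤501, efficiency 91≥88).
D3: not dominated (best efficiency).
D4: not dominated (best mass).
D5: not dominated.
D6: not dominated.
D7: not dominated (best cost).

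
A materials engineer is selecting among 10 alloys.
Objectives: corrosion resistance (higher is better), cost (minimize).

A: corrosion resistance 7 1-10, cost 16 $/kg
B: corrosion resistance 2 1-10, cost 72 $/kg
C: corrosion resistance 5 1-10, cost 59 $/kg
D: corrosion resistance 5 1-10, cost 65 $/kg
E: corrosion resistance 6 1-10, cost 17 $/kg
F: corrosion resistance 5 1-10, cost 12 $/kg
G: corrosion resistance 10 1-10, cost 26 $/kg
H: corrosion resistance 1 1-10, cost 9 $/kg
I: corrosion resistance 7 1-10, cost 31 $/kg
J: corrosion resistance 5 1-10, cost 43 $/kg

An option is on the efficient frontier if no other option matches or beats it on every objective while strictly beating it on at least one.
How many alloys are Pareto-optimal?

A: not dominated.
B: dominated by A (corrosion resistance 7≥2, cost 16≤72).
C: dominated by A (corrosion resistance 7≥5, cost 16≤59).
D: dominated by A (corrosion resistance 7≥5, cost 16≤65).
E: dominated by A (corrosion resistance 7≥6, cost 16≤17).
F: not dominated.
G: not dominated (best corrosion resistance).
H: not dominated (best cost).
I: dominated by A (corrosion resistance 7≥7, cost 16≤31).
J: dominated by A (corrosion resistance 7≥5, cost 16≤43).
Pareto-optimal: A, F, G, H → 4.

4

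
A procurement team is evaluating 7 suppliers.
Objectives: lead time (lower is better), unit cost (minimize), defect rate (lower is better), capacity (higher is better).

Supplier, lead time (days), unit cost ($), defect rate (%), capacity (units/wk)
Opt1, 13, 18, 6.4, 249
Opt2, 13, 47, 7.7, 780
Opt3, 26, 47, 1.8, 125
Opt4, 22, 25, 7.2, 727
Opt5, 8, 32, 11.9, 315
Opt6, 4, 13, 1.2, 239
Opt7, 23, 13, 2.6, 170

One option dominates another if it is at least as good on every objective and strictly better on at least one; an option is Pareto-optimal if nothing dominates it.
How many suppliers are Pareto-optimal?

Opt1: not dominated.
Opt2: not dominated (best capacity).
Opt3: dominated by Opt6 (lead time 4≤26, unit cost 13≤47, defect rate 1.2≤1.8, capacity 239≥125).
Opt4: not dominated.
Opt5: not dominated.
Opt6: not dominated (best lead time).
Opt7: dominated by Opt6 (lead time 4≤23, unit cost 13≤13, defect rate 1.2≤2.6, capacity 239≥170).
Pareto-optimal: Opt1, Opt2, Opt4, Opt5, Opt6 → 5.

5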